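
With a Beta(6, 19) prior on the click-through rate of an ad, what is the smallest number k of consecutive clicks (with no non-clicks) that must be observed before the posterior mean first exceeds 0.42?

After k clicks and 0 non-clicks the posterior is Beta(6+k, 19), with mean (6+k)/(6+19+k).
Set (6+k)/(25+k) > 0.42 and solve: k > (0.42·25 − 6)/(1 − 0.42) = 7.759.
The smallest integer exceeding 7.759 is 8.

k = 8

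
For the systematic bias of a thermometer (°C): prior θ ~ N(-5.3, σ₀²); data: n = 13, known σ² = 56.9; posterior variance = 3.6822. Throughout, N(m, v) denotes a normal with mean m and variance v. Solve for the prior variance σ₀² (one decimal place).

For the Normal–Normal model with known σ², precisions add: τ_n = τ₀ + n/σ².
So 1/σ₀² = 1/3.6822 − 13/56.9 = 0.271577 − 0.228471 = 0.043106.
Hence σ₀² = 1/0.043106 ≈ 23.2.

σ₀² = 23.2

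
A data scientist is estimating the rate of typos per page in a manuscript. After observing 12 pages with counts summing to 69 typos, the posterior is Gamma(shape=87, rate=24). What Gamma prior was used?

A Gamma(α, β) prior (rate parametrization) on a Poisson rate with n observations summing to S gives posterior Gamma(α+S, β+n).
So α = 87 − 69 = 18 and β = 24 − 12 = 12.

Gamma(shape=18, rate=12)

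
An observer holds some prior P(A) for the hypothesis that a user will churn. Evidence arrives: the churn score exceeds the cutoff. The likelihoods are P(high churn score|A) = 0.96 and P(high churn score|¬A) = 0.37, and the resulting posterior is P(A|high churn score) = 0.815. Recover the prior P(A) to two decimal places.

Bayes' rule in odds form gives O(A|E) = O(A)·[P(E|A)/P(E|¬A)], hence O(A) = O(A|E)/LR.
Posterior odds = 0.815/(1−0.815) = 4.4054. LR = 0.96/0.37 = 2.5946.
Prior odds = 4.4054/2.5946 = 1.6979, so P(A) = 1.6979/(1+1.6979) ≈ 0.63.

P(A) = 0.63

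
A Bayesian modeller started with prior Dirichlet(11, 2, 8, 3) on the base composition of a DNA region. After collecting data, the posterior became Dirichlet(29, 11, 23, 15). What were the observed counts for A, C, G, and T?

For a Dirichlet(α) prior with multinomial counts c, the posterior is Dirichlet(α + c) componentwise.
Counts are posterior − prior componentwise: 29−11=18, 11−2=9, 23−8=15, 15−3=12.

counts (18, 9, 15, 12)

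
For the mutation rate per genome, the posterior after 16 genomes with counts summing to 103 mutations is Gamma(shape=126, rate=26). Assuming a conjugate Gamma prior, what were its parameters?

Gamma–Poisson conjugacy: posterior shape = α + Σxᵢ, posterior rate = β + n.
So α = 126 − 103 = 23 and β = 26 − 16 = 10.

Gamma(shape=23, rate=10)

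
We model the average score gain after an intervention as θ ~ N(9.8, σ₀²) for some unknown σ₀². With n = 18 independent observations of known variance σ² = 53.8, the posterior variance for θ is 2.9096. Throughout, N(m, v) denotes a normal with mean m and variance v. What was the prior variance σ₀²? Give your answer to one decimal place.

σ₀² = 109.7

Posterior precision equals prior precision plus data precision: 1/σ_n² = 1/σ₀² + n/σ².
So 1/σ₀² = 1/2.9096 − 18/53.8 = 0.343690 − 0.334572 = 0.009118.
Hence σ₀² = 1/0.009118 ≈ 109.7.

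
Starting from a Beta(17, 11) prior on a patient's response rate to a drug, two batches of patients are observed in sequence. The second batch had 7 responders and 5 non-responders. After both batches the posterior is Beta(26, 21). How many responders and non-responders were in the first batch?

Because Beta–binomial updating is additive in the counts, the combined data contributed (α_post−α_prior, β_post−β_prior) successes and failures.
Total across both batches: 26−17=9 responders, 21−11=10 non-responders.
Subtract the second batch: 9−7=2 responders and 10−5=5 non-responders.

2 responders and 5 non-responders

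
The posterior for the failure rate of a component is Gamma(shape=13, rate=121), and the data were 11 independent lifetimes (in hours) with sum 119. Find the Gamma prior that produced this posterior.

For an exponential likelihood with a Gamma(α, β) prior on the rate, n observations with total T give posterior Gamma(α+n, β+T).
So α = 13 − 11 = 2 and β = 121 − 119 = 2.

Gamma(shape=2, rate=2)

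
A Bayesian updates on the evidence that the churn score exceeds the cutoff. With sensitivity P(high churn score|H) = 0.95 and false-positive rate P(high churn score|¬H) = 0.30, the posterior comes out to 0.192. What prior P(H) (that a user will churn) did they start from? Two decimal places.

P(H) = 0.07

In odds form, posterior odds = prior odds × likelihood ratio, so prior odds = posterior odds ÷ LR.
Posterior odds = 0.192/(1−0.192) = 0.2376. LR = 0.95/0.30 = 3.1667.
Prior odds = 0.2376/3.1667 = 0.0750, so P(H) = 0.0750/(1+0.0750) ≈ 0.07.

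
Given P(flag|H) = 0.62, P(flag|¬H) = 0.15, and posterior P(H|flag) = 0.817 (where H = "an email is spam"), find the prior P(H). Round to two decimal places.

Bayes' rule in odds form gives O(H|E) = O(H)·[P(E|H)/P(E|¬H)], hence O(H) = O(H|E)/LR.
Posterior odds = 0.817/(1−0.817) = 4.4645. LR = 0.62/0.15 = 4.1333.
Prior odds = 4.4645/4.1333 = 1.0801, so P(H) = 1.0801/(1+1.0801) ≈ 0.52.

P(H) = 0.52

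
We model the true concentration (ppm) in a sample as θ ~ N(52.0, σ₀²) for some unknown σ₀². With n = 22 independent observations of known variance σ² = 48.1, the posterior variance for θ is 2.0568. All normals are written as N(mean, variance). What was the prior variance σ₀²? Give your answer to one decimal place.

σ₀² = 34.7

Posterior precision equals prior precision plus data precision: 1/σ_n² = 1/σ₀² + n/σ².
So 1/σ₀² = 1/2.0568 − 22/48.1 = 0.486192 − 0.457380 = 0.028812.
Hence σ₀² = 1/0.028812 ≈ 34.7.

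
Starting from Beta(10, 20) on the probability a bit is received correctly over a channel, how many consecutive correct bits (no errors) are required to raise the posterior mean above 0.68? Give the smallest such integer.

After k correct bits and 0 errors the posterior is Beta(10+k, 20), with mean (10+k)/(10+20+k).
Set (10+k)/(30+k) > 0.68 and solve: k > (0.68·30 − 10)/(1 − 0.68) = 32.500.
The smallest integer exceeding 32.500 is 33, and checking k=33: (43)/(63) = 0.6825 > 0.68.

k = 33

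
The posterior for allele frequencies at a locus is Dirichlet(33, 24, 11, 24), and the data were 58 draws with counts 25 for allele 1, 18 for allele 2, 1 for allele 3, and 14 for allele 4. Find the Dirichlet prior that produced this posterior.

Dirichlet(8, 6, 10, 10)

For a Dirichlet(α) prior with multinomial counts c, the posterior is Dirichlet(α + c) componentwise.
Subtract each count from the matching posterior parameter: 33−25=8, 24−18=6, 11−1=10, 24−14=10.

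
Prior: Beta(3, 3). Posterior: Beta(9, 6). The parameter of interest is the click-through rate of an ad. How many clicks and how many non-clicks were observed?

6 clicks and 3 non-clicks

Under Beta–binomial conjugacy the posterior parameters are (a+s, b+f).
Match parameters: s=9−3=6, f=6−3=3.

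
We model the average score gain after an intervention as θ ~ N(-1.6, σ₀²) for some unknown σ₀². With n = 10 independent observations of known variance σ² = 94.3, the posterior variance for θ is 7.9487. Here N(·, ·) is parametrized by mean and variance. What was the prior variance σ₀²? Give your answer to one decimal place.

σ₀² = 50.6

For the Normal–Normal model with known σ², precisions add: τ_n = τ₀ + n/σ².
So 1/σ₀² = 1/7.9487 − 10/94.3 = 0.125807 − 0.106045 = 0.019762.
Hence σ₀² = 1/0.019762 ≈ 50.6.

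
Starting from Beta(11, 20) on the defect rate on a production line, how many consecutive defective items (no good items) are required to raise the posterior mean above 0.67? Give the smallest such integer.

k = 30

After k defective items and 0 good items the posterior is Beta(11+k, 20), with mean (11+k)/(11+20+k).
Set (11+k)/(31+k) > 0.67 and solve: k > (0.67·31 − 11)/(1 − 0.67) = 29.606.
The smallest integer exceeding 29.606 is 30.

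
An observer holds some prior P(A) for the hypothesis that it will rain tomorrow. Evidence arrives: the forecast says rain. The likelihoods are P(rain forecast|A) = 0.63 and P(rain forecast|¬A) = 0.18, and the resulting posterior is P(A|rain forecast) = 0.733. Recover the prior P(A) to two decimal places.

Bayes' rule in odds form gives O(A|E) = O(A)·[P(E|A)/P(E|¬A)], hence O(A) = O(A|E)/LR.
Posterior odds = 0.733/(1−0.733) = 2.7453. LR = 0.63/0.18 = 3.5000.
Prior odds = 2.7453/3.5000 = 0.7844, so P(A) = 0.7844/(1+0.7844) ≈ 0.44.

P(A) = 0.44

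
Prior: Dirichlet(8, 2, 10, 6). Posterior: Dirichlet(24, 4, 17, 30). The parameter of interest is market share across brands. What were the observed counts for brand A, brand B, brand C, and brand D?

For a Dirichlet(α) prior with multinomial counts c, the posterior is Dirichlet(α + c) componentwise.
Counts are posterior − prior componentwise: 24−8=16, 4−2=2, 17−10=7, 30−6=24.

counts (16, 2, 7, 24)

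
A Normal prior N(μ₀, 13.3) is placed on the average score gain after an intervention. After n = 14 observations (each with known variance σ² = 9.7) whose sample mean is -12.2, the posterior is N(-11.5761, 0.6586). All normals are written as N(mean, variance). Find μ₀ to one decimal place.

The posterior mean is a precision-weighted average: μ_n = (τ₀μ₀ + τ_data·x̄)/(τ₀+τ_data), with τ₀=1/σ₀² and τ_data=n/σ².
Here τ₀ = 1/13.3 = 0.075188 and τ_data = 14/9.7 = 1.443299, so τ_n = 1.518487.
Rearranging for μ₀: μ₀ = (μ_n·τ_n − τ_data·x̄)/τ₀ = (-11.5761·1.518487 − 1.443299·-12.2) / 0.075188 = 0.030090/0.075188 ≈ 0.4.

μ₀ = 0.4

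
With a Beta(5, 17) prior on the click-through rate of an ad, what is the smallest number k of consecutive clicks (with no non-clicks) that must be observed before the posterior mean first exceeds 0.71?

After k clicks and 0 non-clicks the posterior is Beta(5+k, 17), with mean (5+k)/(5+17+k).
Set (5+k)/(22+k) > 0.71 and solve: k > (0.71·22 − 5)/(1 − 0.71) = 36.621.
The smallest integer exceeding 36.621 is 37.

k = 37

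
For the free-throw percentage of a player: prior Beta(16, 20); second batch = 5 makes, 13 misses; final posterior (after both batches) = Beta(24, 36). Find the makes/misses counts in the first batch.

Because Beta–binomial updating is additive in the counts, the combined data contributed (α_post−α_prior, β_post−β_prior) successes and failures.
Total across both batches: 24−16=8 makes, 36−20=16 misses.
Subtract the second batch: 8−5=3 makes and 16−13=3 misses.

3 makes and 3 misses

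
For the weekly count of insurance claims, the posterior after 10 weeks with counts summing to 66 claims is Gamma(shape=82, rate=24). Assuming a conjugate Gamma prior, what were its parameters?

A Gamma(α, β) prior (rate parametrization) on a Poisson rate with n observations summing to S gives posterior Gamma(α+S, β+n).
So α = 82 − 66 = 16 and β = 24 − 10 = 14.

Gamma(shape=16, rate=14)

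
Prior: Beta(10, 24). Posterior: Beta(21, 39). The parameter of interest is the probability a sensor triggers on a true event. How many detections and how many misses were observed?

11 detections and 15 misses

Beta is conjugate to the binomial likelihood: posterior = Beta(α+s, β+f).
Match parameters: s=21−10=11, f=39−24=15.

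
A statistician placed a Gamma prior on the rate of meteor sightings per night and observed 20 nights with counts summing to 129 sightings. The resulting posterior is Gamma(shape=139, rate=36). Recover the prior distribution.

Gamma(shape=10, rate=16)

Gamma–Poisson conjugacy: posterior shape = α + Σxᵢ, posterior rate = β + n.
So α = 139 − 129 = 10 and β = 36 − 20 = 16.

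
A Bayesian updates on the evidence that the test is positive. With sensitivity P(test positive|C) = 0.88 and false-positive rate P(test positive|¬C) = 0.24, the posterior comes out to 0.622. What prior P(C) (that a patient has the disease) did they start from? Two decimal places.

P(C) = 0.31

Bayes' rule in odds form gives O(C|E) = O(C)·[P(E|C)/P(E|¬C)], hence O(C) = O(C|E)/LR.
Posterior odds = 0.622/(1−0.622) = 1.6455. LR = 0.88/0.24 = 3.6667.
Prior odds = 1.6455/3.6667 = 0.4488, so P(C) = 0.4488/(1+0.4488) ≈ 0.31.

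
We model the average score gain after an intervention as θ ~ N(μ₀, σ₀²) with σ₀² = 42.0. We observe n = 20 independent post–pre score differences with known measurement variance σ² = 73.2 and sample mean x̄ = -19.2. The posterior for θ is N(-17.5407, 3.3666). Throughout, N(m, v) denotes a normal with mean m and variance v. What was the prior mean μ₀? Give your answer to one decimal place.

μ₀ = 1.5

With known observation variance, the Normal–Normal posterior has precision τ_n = τ₀ + n/σ² and mean μ_n = (τ₀μ₀ + (n/σ²)x̄)/τ_n.
Here τ₀ = 1/42.0 = 0.023810 and τ_data = 20/73.2 = 0.273224, so τ_n = 0.297034.
Rearranging for μ₀: μ₀ = (μ_n·τ_n − τ_data·x̄)/τ₀ = (-17.5407·0.297034 − 0.273224·-19.2) / 0.023810 = 0.035717/0.023810 ≈ 1.5.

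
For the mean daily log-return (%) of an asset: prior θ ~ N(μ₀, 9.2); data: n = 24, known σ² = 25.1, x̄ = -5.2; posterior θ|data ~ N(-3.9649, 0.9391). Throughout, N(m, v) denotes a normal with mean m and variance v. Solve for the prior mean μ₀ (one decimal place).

With known observation variance, the Normal–Normal posterior has precision τ_n = τ₀ + n/σ² and mean μ_n = (τ₀μ₀ + (n/σ²)x̄)/τ_n.
Here τ₀ = 1/9.2 = 0.108696 and τ_data = 24/25.1 = 0.956175, so τ_n = 1.064871.
Rearranging for μ₀: μ₀ = (μ_n·τ_n − τ_data·x̄)/τ₀ = (-3.9649·1.064871 − 0.956175·-5.2) / 0.108696 = 0.750003/0.108696 ≈ 6.9.

μ₀ = 6.9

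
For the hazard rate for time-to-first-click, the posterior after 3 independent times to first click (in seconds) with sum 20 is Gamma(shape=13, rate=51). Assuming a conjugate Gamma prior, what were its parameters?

Gamma(shape=10, rate=31)

For an exponential likelihood with a Gamma(α, β) prior on the rate, n observations with total T give posterior Gamma(α+n, β+T).
So α = 13 − 3 = 10 and β = 51 − 20 = 31.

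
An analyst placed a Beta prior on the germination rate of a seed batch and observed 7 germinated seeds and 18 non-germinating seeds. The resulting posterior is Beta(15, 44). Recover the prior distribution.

A Beta(a, b) prior with s successes and f failures in binomial data gives a Beta(a+s, b+f) posterior.
So a = 15 − 7 = 8 and b = 44 − 18 = 26.

Beta(8, 26)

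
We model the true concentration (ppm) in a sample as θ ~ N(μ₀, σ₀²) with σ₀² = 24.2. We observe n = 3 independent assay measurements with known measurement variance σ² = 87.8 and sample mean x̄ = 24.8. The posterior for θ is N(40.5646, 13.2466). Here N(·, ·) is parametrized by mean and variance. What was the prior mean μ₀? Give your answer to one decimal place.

The posterior mean is a precision-weighted average: μ_n = (τ₀μ₀ + τ_data·x̄)/(τ₀+τ_data), with τ₀=1/σ₀² and τ_data=n/σ².
Here τ₀ = 1/24.2 = 0.041322 and τ_data = 3/87.8 = 0.034169, so τ_n = 0.075491.
Rearranging for μ₀: μ₀ = (μ_n·τ_n − τ_data·x̄)/τ₀ = (40.5646·0.075491 − 0.034169·24.8) / 0.041322 = 2.214871/0.041322 ≈ 53.6.

μ₀ = 53.6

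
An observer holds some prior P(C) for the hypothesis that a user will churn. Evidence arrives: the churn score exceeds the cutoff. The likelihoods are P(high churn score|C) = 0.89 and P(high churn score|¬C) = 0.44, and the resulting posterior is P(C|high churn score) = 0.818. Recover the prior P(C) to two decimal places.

P(C) = 0.69

In odds form, posterior odds = prior odds × likelihood ratio, so prior odds = posterior odds ÷ LR.
Posterior odds = 0.818/(1−0.818) = 4.4945. LR = 0.89/0.44 = 2.0227.
Prior odds = 4.4945/2.0227 = 2.2220, so P(C) = 2.2220/(1+2.2220) ≈ 0.69.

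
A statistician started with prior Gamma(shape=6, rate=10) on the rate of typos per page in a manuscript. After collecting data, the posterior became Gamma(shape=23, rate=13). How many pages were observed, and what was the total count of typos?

n = 3 pages with total 17 typos

A Gamma(α, β) prior (rate parametrization) on a Poisson rate with n observations summing to S gives posterior Gamma(α+S, β+n).
Matching: Σxᵢ = 23 − 6 = 17 and n = 13 − 10 = 3.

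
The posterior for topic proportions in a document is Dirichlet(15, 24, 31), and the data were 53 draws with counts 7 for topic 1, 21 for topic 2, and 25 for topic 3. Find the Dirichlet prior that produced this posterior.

Dirichlet(8, 3, 6)

For a Dirichlet(α) prior with multinomial counts c, the posterior is Dirichlet(α + c) componentwise.
Subtract each count from the matching posterior parameter: 15−7=8, 24−21=3, 31−25=6.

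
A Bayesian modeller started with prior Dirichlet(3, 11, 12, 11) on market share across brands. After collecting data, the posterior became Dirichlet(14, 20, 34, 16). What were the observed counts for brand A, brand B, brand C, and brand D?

counts (11, 9, 22, 5)

For a Dirichlet(α) prior with multinomial counts c, the posterior is Dirichlet(α + c) componentwise.
Counts are posterior − prior componentwise: 14−3=11, 20−11=9, 34−12=22, 16−11=5.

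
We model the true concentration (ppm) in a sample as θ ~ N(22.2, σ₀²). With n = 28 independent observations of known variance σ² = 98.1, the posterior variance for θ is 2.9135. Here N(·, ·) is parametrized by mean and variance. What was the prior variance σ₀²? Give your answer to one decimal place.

σ₀² = 17.3

For the Normal–Normal model with known σ², precisions add: τ_n = τ₀ + n/σ².
So 1/σ₀² = 1/2.9135 − 28/98.1 = 0.343230 − 0.285423 = 0.057807.
Hence σ₀² = 1/0.057807 ≈ 17.3.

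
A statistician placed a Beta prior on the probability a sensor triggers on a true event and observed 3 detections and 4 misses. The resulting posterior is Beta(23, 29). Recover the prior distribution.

Beta(20, 25)

Beta is conjugate to the binomial likelihood: posterior = Beta(α+s, β+f).
So α = 23 − 3 = 20 and β = 29 − 4 = 25.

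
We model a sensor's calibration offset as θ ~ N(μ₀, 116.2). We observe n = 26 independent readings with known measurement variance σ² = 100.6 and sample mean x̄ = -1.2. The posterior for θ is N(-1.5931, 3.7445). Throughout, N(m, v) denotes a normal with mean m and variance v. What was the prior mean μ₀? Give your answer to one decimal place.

The posterior mean is a precision-weighted average: μ_n = (τ₀μ₀ + τ_data·x̄)/(τ₀+τ_data), with τ₀=1/σ₀² and τ_data=n/σ².
Here τ₀ = 1/116.2 = 0.008606 and τ_data = 26/100.6 = 0.258449, so τ_n = 0.267055.
Rearranging for μ₀: μ₀ = (μ_n·τ_n − τ_data·x̄)/τ₀ = (-1.5931·0.267055 − 0.258449·-1.2) / 0.008606 = -0.115307/0.008606 ≈ -13.4.

μ₀ = -13.4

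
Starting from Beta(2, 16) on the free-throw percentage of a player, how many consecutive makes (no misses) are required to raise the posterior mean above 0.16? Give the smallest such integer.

k = 2

After k makes and 0 misses the posterior is Beta(2+k, 16), with mean (2+k)/(2+16+k).
Set (2+k)/(18+k) > 0.16 and solve: k > (0.16·18 − 2)/(1 − 0.16) = 1.048.
The smallest integer exceeding 1.048 is 2, and checking k=2: (4)/(20) = 0.2000 > 0.16.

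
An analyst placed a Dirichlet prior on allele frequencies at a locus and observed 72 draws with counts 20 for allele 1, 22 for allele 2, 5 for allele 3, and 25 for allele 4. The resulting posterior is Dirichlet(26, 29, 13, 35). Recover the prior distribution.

For a Dirichlet(α) prior with multinomial counts c, the posterior is Dirichlet(α + c) componentwise.
Subtract each count from the matching posterior parameter: 26−20=6, 29−22=7, 13−5=8, 35−25=10.

Dirichlet(6, 7, 8, 10)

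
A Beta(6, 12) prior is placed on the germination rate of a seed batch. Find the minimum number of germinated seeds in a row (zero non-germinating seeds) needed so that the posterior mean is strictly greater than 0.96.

k = 283

After k germinated seeds and 0 non-germinating seeds the posterior is Beta(6+k, 12), with mean (6+k)/(6+12+k).
Set (6+k)/(18+k) > 0.96 and solve: k > (0.96·18 − 6)/(1 − 0.96) = 282.000.
The smallest integer exceeding 282.000 is 283, and checking k=283: (289)/(301) = 0.9601 > 0.96.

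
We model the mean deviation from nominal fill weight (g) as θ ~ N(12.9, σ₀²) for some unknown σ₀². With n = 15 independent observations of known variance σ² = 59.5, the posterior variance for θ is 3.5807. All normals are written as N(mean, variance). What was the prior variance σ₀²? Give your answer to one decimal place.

σ₀² = 36.8

Posterior precision equals prior precision plus data precision: 1/σ_n² = 1/σ₀² + n/σ².
So 1/σ₀² = 1/3.5807 − 15/59.5 = 0.279275 − 0.252101 = 0.027174.
Hence σ₀² = 1/0.027174 ≈ 36.8.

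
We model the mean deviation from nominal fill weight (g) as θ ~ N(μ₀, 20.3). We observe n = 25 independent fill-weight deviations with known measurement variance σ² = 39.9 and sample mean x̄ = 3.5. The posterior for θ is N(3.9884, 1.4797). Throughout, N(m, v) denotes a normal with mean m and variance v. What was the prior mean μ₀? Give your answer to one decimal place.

With known observation variance, the Normal–Normal posterior has precision τ_n = τ₀ + n/σ² and mean μ_n = (τ₀μ₀ + (n/σ²)x̄)/τ_n.
Here τ₀ = 1/20.3 = 0.049261 and τ_data = 25/39.9 = 0.626566, so τ_n = 0.675827.
Rearranging for μ₀: μ₀ = (μ_n·τ_n − τ_data·x̄)/τ₀ = (3.9884·0.675827 − 0.626566·3.5) / 0.049261 = 0.502487/0.049261 ≈ 10.2.

μ₀ = 10.2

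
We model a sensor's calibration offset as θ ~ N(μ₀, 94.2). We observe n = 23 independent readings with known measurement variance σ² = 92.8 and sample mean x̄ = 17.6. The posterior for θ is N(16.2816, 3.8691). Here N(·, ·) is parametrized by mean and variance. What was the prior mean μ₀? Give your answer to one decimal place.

The posterior mean is a precision-weighted average: μ_n = (τ₀μ₀ + τ_data·x̄)/(τ₀+τ_data), with τ₀=1/σ₀² and τ_data=n/σ².
Here τ₀ = 1/94.2 = 0.010616 and τ_data = 23/92.8 = 0.247845, so τ_n = 0.258461.
Rearranging for μ₀: μ₀ = (μ_n·τ_n − τ_data·x̄)/τ₀ = (16.2816·0.258461 − 0.247845·17.6) / 0.010616 = -0.153913/0.010616 ≈ -14.5.

μ₀ = -14.5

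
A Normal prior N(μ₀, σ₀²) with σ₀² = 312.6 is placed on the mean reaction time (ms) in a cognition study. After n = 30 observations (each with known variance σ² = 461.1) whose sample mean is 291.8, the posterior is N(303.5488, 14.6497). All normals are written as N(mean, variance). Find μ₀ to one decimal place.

The posterior mean is a precision-weighted average: μ_n = (τ₀μ₀ + τ_data·x̄)/(τ₀+τ_data), with τ₀=1/σ₀² and τ_data=n/σ².
Here τ₀ = 1/312.6 = 0.003199 and τ_data = 30/461.1 = 0.065062, so τ_n = 0.068261.
Rearranging for μ₀: μ₀ = (μ_n·τ_n − τ_data·x̄)/τ₀ = (303.5488·0.068261 − 0.065062·291.8) / 0.003199 = 1.735453/0.003199 ≈ 542.5.

μ₀ = 542.5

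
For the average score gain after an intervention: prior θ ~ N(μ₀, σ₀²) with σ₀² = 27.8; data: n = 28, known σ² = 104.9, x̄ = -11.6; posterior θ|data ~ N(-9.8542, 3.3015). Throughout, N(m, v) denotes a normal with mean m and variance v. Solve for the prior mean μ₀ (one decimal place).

μ₀ = 3.1

With known observation variance, the Normal–Normal posterior has precision τ_n = τ₀ + n/σ² and mean μ_n = (τ₀μ₀ + (n/σ²)x̄)/τ_n.
Here τ₀ = 1/27.8 = 0.035971 and τ_data = 28/104.9 = 0.266921, so τ_n = 0.302892.
Rearranging for μ₀: μ₀ = (μ_n·τ_n − τ_data·x̄)/τ₀ = (-9.8542·0.302892 − 0.266921·-11.6) / 0.035971 = 0.111525/0.035971 ≈ 3.1.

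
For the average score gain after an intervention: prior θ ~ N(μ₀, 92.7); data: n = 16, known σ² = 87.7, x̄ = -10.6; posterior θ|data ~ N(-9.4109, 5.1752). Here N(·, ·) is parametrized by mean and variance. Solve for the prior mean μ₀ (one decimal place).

μ₀ = 10.7

With known observation variance, the Normal–Normal posterior has precision τ_n = τ₀ + n/σ² and mean μ_n = (τ₀μ₀ + (n/σ²)x̄)/τ_n.
Here τ₀ = 1/92.7 = 0.010787 and τ_data = 16/87.7 = 0.182440, so τ_n = 0.193227.
Rearranging for μ₀: μ₀ = (μ_n·τ_n − τ_data·x̄)/τ₀ = (-9.4109·0.193227 − 0.182440·-10.6) / 0.010787 = 0.115424/0.010787 ≈ 10.7.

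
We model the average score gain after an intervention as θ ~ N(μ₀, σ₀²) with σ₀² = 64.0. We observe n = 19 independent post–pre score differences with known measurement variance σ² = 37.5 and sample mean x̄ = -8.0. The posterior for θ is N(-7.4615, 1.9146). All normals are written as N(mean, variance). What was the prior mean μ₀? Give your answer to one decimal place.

The posterior mean is a precision-weighted average: μ_n = (τ₀μ₀ + τ_data·x̄)/(τ₀+τ_data), with τ₀=1/σ₀² and τ_data=n/σ².
Here τ₀ = 1/64.0 = 0.015625 and τ_data = 19/37.5 = 0.506667, so τ_n = 0.522292.
Rearranging for μ₀: μ₀ = (μ_n·τ_n − τ_data·x̄)/τ₀ = (-7.4615·0.522292 − 0.506667·-8.0) / 0.015625 = 0.156254/0.015625 ≈ 10.0.

μ₀ = 10.0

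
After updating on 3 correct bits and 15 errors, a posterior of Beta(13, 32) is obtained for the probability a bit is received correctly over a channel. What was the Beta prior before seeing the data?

Beta is conjugate to the binomial likelihood: posterior = Beta(a+s, b+f).
So a = 13 − 3 = 10 and b = 32 − 15 = 17.

Beta(10, 17)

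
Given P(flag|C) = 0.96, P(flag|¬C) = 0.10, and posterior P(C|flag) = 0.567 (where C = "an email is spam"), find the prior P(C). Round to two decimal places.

P(C) = 0.12

In odds form, posterior odds = prior odds × likelihood ratio, so prior odds = posterior odds ÷ LR.
Posterior odds = 0.567/(1−0.567) = 1.3095. LR = 0.96/0.10 = 9.6000.
Prior odds = 1.3095/9.6000 = 0.1364, so P(C) = 0.1364/(1+0.1364) ≈ 0.12.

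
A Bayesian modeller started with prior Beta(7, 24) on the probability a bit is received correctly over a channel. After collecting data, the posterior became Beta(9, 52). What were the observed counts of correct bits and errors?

A Beta(α, β) prior with s successes and f failures in binomial data gives a Beta(α+s, β+f) posterior.
So s = 9 − 7 = 2 and f = 52 − 24 = 28.

2 correct bits and 28 errors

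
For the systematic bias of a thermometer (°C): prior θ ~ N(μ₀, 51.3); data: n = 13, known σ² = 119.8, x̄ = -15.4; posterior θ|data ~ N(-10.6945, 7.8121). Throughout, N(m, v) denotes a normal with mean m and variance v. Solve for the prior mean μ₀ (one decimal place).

With known observation variance, the Normal–Normal posterior has precision τ_n = τ₀ + n/σ² and mean μ_n = (τ₀μ₀ + (n/σ²)x̄)/τ_n.
Here τ₀ = 1/51.3 = 0.019493 and τ_data = 13/119.8 = 0.108514, so τ_n = 0.128007.
Rearranging for μ₀: μ₀ = (μ_n·τ_n − τ_data·x̄)/τ₀ = (-10.6945·0.128007 − 0.108514·-15.4) / 0.019493 = 0.302145/0.019493 ≈ 15.5.

μ₀ = 15.5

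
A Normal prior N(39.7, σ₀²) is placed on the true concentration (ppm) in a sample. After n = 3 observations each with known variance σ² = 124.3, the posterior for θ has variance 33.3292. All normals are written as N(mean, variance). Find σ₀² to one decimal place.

For the Normal–Normal model with known σ², precisions add: τ_n = τ₀ + n/σ².
So 1/σ₀² = 1/33.3292 − 3/124.3 = 0.030004 − 0.024135 = 0.005869.
Hence σ₀² = 1/0.005869 ≈ 170.4.

σ₀² = 170.4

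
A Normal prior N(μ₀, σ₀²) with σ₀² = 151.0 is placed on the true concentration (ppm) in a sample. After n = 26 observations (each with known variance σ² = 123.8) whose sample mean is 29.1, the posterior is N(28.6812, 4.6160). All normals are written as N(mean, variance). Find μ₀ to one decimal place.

μ₀ = 15.4

With known observation variance, the Normal–Normal posterior has precision τ_n = τ₀ + n/σ² and mean μ_n = (τ₀μ₀ + (n/σ²)x̄)/τ_n.
Here τ₀ = 1/151.0 = 0.006623 and τ_data = 26/123.8 = 0.210016, so τ_n = 0.216639.
Rearranging for μ₀: μ₀ = (μ_n·τ_n − τ_data·x̄)/τ₀ = (28.6812·0.216639 − 0.210016·29.1) / 0.006623 = 0.102001/0.006623 ≈ 15.4.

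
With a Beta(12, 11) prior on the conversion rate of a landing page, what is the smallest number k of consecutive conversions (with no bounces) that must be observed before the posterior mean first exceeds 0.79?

After k conversions and 0 bounces the posterior is Beta(12+k, 11), with mean (12+k)/(12+11+k).
Set (12+k)/(23+k) > 0.79 and solve: k > (0.79·23 − 12)/(1 − 0.79) = 29.381.
The smallest integer exceeding 29.381 is 30.

k = 30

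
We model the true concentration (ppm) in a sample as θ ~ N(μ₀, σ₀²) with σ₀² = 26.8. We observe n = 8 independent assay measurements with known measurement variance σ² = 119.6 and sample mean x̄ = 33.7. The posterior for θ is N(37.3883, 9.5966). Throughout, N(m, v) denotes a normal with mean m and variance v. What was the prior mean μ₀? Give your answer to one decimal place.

With known observation variance, the Normal–Normal posterior has precision τ_n = τ₀ + n/σ² and mean μ_n = (τ₀μ₀ + (n/σ²)x̄)/τ_n.
Here τ₀ = 1/26.8 = 0.037313 and τ_data = 8/119.6 = 0.066890, so τ_n = 0.104203.
Rearranging for μ₀: μ₀ = (μ_n·τ_n − τ_data·x̄)/τ₀ = (37.3883·0.104203 − 0.066890·33.7) / 0.037313 = 1.641780/0.037313 ≈ 44.0.

μ₀ = 44.0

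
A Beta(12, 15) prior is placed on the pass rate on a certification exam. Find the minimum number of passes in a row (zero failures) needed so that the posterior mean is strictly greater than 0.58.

k = 9

After k passes and 0 failures the posterior is Beta(12+k, 15), with mean (12+k)/(12+15+k).
Set (12+k)/(27+k) > 0.58 and solve: k > (0.58·27 − 12)/(1 − 0.58) = 8.714.
The smallest integer exceeding 8.714 is 9.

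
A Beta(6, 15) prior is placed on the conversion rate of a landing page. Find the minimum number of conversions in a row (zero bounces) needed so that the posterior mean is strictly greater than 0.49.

After k conversions and 0 bounces the posterior is Beta(6+k, 15), with mean (6+k)/(6+15+k).
Set (6+k)/(21+k) > 0.49 and solve: k > (0.49·21 − 6)/(1 − 0.49) = 8.412.
The smallest integer exceeding 8.412 is 9, and checking k=9: (15)/(30) = 0.5000 > 0.49.

k = 9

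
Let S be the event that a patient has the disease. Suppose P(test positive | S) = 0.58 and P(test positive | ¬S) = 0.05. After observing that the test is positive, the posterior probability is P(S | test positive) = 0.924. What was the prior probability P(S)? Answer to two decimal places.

P(S) = 0.51

In odds form, posterior odds = prior odds × likelihood ratio, so prior odds = posterior odds ÷ LR.
Posterior odds = 0.924/(1−0.924) = 12.1579. LR = 0.58/0.05 = 11.6000.
Prior odds = 12.1579/11.6000 = 1.0481, so P(S) = 1.0481/(1+1.0481) ≈ 0.51.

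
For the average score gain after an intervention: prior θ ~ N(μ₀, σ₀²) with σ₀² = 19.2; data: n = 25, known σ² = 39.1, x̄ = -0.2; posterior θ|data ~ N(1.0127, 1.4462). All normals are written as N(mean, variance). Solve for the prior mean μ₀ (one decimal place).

μ₀ = 15.9

With known observation variance, the Normal–Normal posterior has precision τ_n = τ₀ + n/σ² and mean μ_n = (τ₀μ₀ + (n/σ²)x̄)/τ_n.
Here τ₀ = 1/19.2 = 0.052083 and τ_data = 25/39.1 = 0.639386, so τ_n = 0.691469.
Rearranging for μ₀: μ₀ = (μ_n·τ_n − τ_data·x̄)/τ₀ = (1.0127·0.691469 − 0.639386·-0.2) / 0.052083 = 0.828128/0.052083 ≈ 15.9.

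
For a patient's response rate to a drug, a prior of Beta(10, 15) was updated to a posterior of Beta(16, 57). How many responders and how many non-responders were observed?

6 responders and 42 non-responders

A Beta(α, β) prior with s successes and f failures in binomial data gives a Beta(α+s, β+f) posterior.
So s = 16 − 10 = 6 and f = 57 − 15 = 42.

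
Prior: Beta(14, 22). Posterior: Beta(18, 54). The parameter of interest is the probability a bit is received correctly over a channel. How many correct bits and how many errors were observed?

4 correct bits and 32 errors

A Beta(α, β) prior with s successes and f failures in binomial data gives a Beta(α+s, β+f) posterior.
Match parameters: s=18−14=4, f=54−22=32.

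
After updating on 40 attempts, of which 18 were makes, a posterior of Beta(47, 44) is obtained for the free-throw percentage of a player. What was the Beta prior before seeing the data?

Beta is conjugate to the binomial likelihood: posterior = Beta(a+s, b+f).
So a = 47 − 18 = 29 and b = 44 − 22 = 22.

Beta(29, 22)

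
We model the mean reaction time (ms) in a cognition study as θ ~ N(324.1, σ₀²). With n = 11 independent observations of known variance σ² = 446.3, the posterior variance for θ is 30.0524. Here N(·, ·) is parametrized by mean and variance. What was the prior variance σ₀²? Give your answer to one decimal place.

Posterior precision equals prior precision plus data precision: 1/σ_n² = 1/σ₀² + n/σ².
So 1/σ₀² = 1/30.0524 − 11/446.3 = 0.033275 − 0.024647 = 0.008628.
Hence σ₀² = 1/0.008628 ≈ 115.9.

σ₀² = 115.9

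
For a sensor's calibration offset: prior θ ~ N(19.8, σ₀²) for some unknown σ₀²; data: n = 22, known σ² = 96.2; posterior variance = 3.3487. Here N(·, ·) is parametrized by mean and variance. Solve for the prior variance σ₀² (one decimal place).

σ₀² = 14.3

Posterior precision equals prior precision plus data precision: 1/σ_n² = 1/σ₀² + n/σ².
So 1/σ₀² = 1/3.3487 − 22/96.2 = 0.298623 − 0.228690 = 0.069933.
Hence σ₀² = 1/0.069933 ≈ 14.3.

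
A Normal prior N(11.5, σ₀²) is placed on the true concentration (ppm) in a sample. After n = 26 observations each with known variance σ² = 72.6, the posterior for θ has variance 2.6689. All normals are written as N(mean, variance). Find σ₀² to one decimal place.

Posterior precision equals prior precision plus data precision: 1/σ_n² = 1/σ₀² + n/σ².
So 1/σ₀² = 1/2.6689 − 26/72.6 = 0.374686 − 0.358127 = 0.016559.
Hence σ₀² = 1/0.016559 ≈ 60.4.

σ₀² = 60.4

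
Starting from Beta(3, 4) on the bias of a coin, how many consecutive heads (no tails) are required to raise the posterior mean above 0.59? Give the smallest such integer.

After k heads and 0 tails the posterior is Beta(3+k, 4), with mean (3+k)/(3+4+k).
Set (3+k)/(7+k) > 0.59 and solve: k > (0.59·7 − 3)/(1 − 0.59) = 2.756.
The smallest integer exceeding 2.756 is 3, and checking k=3: (6)/(10) = 0.6000 > 0.59.

k = 3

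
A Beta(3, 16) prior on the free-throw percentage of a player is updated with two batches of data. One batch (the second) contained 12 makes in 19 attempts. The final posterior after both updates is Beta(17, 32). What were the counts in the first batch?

2 makes and 9 misses

Sequential conjugate updates are equivalent to a single update on the pooled data, so total successes = posterior α − prior α and total failures = posterior β − prior β.
Total across both batches: 17−3=14 makes, 32−16=16 misses.
Subtract the second batch: 14−12=2 makes and 16−7=9 misses.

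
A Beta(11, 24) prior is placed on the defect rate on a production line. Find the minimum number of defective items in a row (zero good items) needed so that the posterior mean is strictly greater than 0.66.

k = 36

After k defective items and 0 good items the posterior is Beta(11+k, 24), with mean (11+k)/(11+24+k).
Set (11+k)/(35+k) > 0.66 and solve: k > (0.66·35 − 11)/(1 − 0.66) = 35.588.
The smallest integer exceeding 35.588 is 36.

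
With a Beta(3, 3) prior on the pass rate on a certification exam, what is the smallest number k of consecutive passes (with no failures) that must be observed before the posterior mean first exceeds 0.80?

k = 10

After k passes and 0 failures the posterior is Beta(3+k, 3), with mean (3+k)/(3+3+k).
Set (3+k)/(6+k) > 0.80 and solve: k > (0.80·6 − 3)/(1 − 0.80) = 9.000.
The smallest integer exceeding 9.000 is 10, and checking k=10: (13)/(16) = 0.8125 > 0.80.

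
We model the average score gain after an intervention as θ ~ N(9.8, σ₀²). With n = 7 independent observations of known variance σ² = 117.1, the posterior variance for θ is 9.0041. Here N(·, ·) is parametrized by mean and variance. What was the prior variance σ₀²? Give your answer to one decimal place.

σ₀² = 19.5

Posterior precision equals prior precision plus data precision: 1/σ_n² = 1/σ₀² + n/σ².
So 1/σ₀² = 1/9.0041 − 7/117.1 = 0.111061 − 0.059778 = 0.051283.
Hence σ₀² = 1/0.051283 ≈ 19.5.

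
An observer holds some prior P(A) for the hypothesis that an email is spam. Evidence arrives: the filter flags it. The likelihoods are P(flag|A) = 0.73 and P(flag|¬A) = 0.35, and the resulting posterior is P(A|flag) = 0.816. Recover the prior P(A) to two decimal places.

P(A) = 0.68

In odds form, posterior odds = prior odds × likelihood ratio, so prior odds = posterior odds ÷ LR.
Posterior odds = 0.816/(1−0.816) = 4.4348. LR = 0.73/0.35 = 2.0857.
Prior odds = 4.4348/2.0857 = 2.1263, so P(A) = 2.1263/(1+2.1263) ≈ 0.68.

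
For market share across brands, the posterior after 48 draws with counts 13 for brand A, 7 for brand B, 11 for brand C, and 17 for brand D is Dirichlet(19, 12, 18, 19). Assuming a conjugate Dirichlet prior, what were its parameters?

For a Dirichlet(α) prior with multinomial counts c, the posterior is Dirichlet(α + c) componentwise.
Subtract each count from the matching posterior parameter: 19−13=6, 12−7=5, 18−11=7, 19−17=2.

Dirichlet(6, 5, 7, 2)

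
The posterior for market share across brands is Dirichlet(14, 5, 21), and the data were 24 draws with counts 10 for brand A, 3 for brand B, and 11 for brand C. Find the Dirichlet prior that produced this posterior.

For a Dirichlet(α) prior with multinomial counts c, the posterior is Dirichlet(α + c) componentwise.
Subtract each count from the matching posterior parameter: 14−10=4, 5−3=2, 21−11=10.

Dirichlet(4, 2, 10)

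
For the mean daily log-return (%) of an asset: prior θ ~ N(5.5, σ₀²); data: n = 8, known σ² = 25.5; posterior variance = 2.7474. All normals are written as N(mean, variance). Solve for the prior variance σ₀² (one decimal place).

σ₀² = 19.9

Posterior precision equals prior precision plus data precision: 1/σ_n² = 1/σ₀² + n/σ².
So 1/σ₀² = 1/2.7474 − 8/25.5 = 0.363980 − 0.313725 = 0.050255.
Hence σ₀² = 1/0.050255 ≈ 19.9.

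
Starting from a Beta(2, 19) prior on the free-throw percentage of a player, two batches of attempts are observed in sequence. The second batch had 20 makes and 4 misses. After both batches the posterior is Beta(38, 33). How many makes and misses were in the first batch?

16 makes and 10 misses

Sequential conjugate updates are equivalent to a single update on the pooled data, so total successes = posterior α − prior α and total failures = posterior β − prior β.
Total across both batches: 38−2=36 makes, 33−19=14 misses.
Subtract the second batch: 36−20=16 makes and 14−4=10 misses.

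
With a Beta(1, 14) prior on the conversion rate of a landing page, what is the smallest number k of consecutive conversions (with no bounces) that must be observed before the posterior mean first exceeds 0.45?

After k conversions and 0 bounces the posterior is Beta(1+k, 14), with mean (1+k)/(1+14+k).
Set (1+k)/(15+k) > 0.45 and solve: k > (0.45·15 − 1)/(1 − 0.45) = 10.455.
The smallest integer exceeding 10.455 is 11.

k = 11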